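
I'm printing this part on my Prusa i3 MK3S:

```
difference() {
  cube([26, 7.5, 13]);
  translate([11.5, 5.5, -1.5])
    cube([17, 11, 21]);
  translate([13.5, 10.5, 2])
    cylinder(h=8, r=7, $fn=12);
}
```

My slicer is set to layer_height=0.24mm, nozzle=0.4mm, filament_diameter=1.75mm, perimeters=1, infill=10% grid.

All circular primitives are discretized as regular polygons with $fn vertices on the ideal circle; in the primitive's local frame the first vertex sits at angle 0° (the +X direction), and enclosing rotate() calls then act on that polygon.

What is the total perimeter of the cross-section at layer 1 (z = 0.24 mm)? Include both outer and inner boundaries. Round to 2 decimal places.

67.00 mm

At z = 0.24 mm: the cube (footprint 26×7.5) is included at this height (perimeter 67.00 mm); the 17×11 cube at (11.5, 5.5) contributes its full rectangle (perimeter 56.00 mm); the cylinder at (13.5, 10.5) is not intersected at this z (z outside [2, 10]); Taking the first minus the rest: starting from the 26×7.5 cube, the 17×11 cube at (11.5, 5.5) partially overlaps it — only the 29.00 mm² overlap (of its 187.00 mm²) is removed, clipping the outline — boundary = 67.00 mm. Overall, the cross-section is a single solid region. Total boundary length (outer) = 67.00 mm.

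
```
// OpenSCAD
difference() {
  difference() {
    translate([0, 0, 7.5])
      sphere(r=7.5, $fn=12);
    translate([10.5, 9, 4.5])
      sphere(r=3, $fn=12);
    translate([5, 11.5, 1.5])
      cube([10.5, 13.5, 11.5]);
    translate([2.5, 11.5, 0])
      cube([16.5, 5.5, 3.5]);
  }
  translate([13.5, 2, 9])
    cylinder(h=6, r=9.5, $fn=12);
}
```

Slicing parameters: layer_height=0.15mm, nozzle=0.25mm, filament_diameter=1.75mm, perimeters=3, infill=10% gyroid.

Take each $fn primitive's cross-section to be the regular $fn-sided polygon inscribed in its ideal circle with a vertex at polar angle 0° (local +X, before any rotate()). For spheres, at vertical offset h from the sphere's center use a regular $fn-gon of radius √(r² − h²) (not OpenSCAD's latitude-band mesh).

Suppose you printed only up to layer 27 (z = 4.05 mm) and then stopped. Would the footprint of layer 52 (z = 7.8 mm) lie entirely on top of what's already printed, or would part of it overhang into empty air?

part overhangs

Compare the two slices. At z = 4.05: the r=7.5 sphere slices to a regular 12-gon of circumradius 6.659 (√(r²−h²) with h=3.45 from center) (area = (12/2)·6.659²·sin(360°/12) = 133.04 mm²); the r=3 sphere at (10.5, 9) contributes a regular 12-gon of circumradius √(3²−0.45²) = 2.966 (area = (12/2)·2.966²·sin(360°/12) = 26.39 mm²); the 10.5×13.5 cube at (5, 11.5) contributes its full rectangle (area 141.75 mm²); the cube at (2.5, 11.5) is absent (z outside [0, 3.5]); Taking the first minus the rest: starting from the r=7.5 sphere (133.04 mm²), the r=3 sphere at (10.5, 9) misses the remaining region (no effect); the 10.5×13.5 cube at (5, 11.5) misses the remaining region (no effect) — area = 133.04 mm²; the cylinder at (13.5, 2) is absent (z outside [9, 15]); After the difference (first − rest): none of the subtracted shapes is present at this height, so that combined region is unchanged — area = 133.04 mm². At z = 7.8: the sphere: section is a regular 12-gon, circumradius = √(r²−h²) = √(7.5²−0.3²) = 7.494 (area = (12/2)·7.494²·sin(360°/12) = 168.48 mm²); the sphere at (10.5, 9) is not intersected at this z (|z−center|=3.300 > r=3); the cube at (5, 11.5) is present — its section is the full 10.5×13.5 rectangle (area 141.75 mm²); the cube at (2.5, 11.5) is absent (z outside [0, 3.5]); Taking the first minus the rest: starting from the r=7.5 sphere (168.48 mm²), the 10.5×13.5 cube at (5, 11.5) misses the remaining region (no effect) — area = 168.48 mm²; the cylinder at (13.5, 2) is absent (z outside [9, 15]); Subtracting the remaining from the first: none of the subtracted shapes is present at this height, so the result so far is unchanged — area = 168.48 mm². Checking containment: at z = 7.8 the cross-section extends beyond the z = 4.05 cross-section by about 35.44 mm².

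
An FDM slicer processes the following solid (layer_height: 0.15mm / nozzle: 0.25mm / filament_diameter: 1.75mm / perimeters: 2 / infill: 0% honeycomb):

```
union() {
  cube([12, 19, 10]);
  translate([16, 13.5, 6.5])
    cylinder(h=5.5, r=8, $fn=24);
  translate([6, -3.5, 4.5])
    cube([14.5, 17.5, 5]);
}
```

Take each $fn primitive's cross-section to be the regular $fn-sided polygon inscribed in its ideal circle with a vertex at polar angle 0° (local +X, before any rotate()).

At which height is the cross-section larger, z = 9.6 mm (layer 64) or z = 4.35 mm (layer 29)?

layer 64 (z = 9.6 mm)

Layer 64 (z = 9.6): the cube is present — its section is the full 12×19 rectangle (area 228.00 mm²); the r=8 cylinder at (16, 13.5) gives a regular 24-gon of circumradius 8 (constant along its height) (area = (24/2)·8.000²·sin(360°/24) = 198.77 mm²); the cube at (6, -3.5) does not reach this height (z outside [4.5, 9.5]); Taking the union: the regions partially overlap — summed areas 426.77 mm² minus the doubly-counted overlap 37.22 mm² gives 389.55 mm² — area = 389.55 mm². So its area = 389.55 mm². Layer 29 (z = 4.35): the cube is present — its section is the full 12×19 rectangle (area 228.00 mm²); the cylinder at (16, 13.5) does not reach this height (z outside [6.5, 12]); the cube at (6, -3.5) does not reach this height (z outside [4.5, 9.5]); Merging all regions: only the 12×19 cube is present, so the union is just that shape — area = 228.00 mm². So its area = 228.00 mm². Layer 64 is larger (389.55 vs 228.00 mm²).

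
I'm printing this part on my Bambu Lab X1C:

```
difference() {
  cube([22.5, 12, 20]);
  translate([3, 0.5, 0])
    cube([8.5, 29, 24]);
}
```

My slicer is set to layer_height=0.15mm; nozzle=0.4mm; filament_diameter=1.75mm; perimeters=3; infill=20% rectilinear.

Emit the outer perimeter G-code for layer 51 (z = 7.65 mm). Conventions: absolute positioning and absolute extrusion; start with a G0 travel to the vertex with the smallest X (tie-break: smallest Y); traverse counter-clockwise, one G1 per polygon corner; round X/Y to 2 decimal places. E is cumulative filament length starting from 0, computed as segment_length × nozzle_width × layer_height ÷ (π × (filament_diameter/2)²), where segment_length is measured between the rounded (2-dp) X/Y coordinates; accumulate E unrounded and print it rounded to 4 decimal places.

At z = 7.65 mm: the cube (footprint 22.5×12) is included at this height; the cube at (3, 0.5) (footprint 8.5×29) is included at this height; Taking the first minus the rest: starting from the 22.5×12 cube, the 8.5×29 cube at (3, 0.5) partially overlaps it — only the 97.75 mm² overlap (of its 246.50 mm²) is removed, clipping the outline — 1 connected region. The outline is a single polygon with 8 vertices. Extrusion per mm of travel: 0.4 × 0.15 / (π × 0.875²) = 0.024945. Accumulating E over each segment gives final E = 2.2949.

G0 X0.00 Y0.00 Z7.65
G1 X22.50 Y0.00 E0.5613
G1 X22.50 Y12.00 E0.8606
G1 X11.50 Y12.00 E1.1350
G1 X11.50 Y0.50 E1.4219
G1 X3.00 Y0.50 E1.6339
G1 X3.00 Y12.00 E1.9208
G1 X0.00 Y12.00 E1.9956
G1 X0.00 Y0.00 E2.2949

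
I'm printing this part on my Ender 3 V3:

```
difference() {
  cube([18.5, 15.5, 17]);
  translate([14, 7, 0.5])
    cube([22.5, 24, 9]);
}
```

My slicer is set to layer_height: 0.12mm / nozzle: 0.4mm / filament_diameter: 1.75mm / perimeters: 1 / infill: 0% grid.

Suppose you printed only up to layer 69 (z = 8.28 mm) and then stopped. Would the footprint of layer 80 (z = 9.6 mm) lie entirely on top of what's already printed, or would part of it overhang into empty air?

part overhangs

Compare the two slices. At z = 8.28: the 18.5×15.5 cube contributes its full rectangle (area 286.75 mm²); the 22.5×24 cube at (14, 7) contributes its full rectangle (area 540.00 mm²); After the difference (first − rest): starting from the 18.5×15.5 cube (286.75 mm²), the 22.5×24 cube at (14, 7) partially overlaps it — only the 38.25 mm² overlap (of its 540.00 mm²) is removed, clipping the outline — area = 248.50 mm². At z = 9.6: the 18.5×15.5 cube contributes its full rectangle (area 286.75 mm²); the cube at (14, 7) does not reach this height (z outside [0.5, 9.5]); Subtracting the remaining from the first: none of the subtracted shapes is present at this height, so the 18.5×15.5 cube is unchanged — area = 286.75 mm². Checking containment: at z = 9.6 the cross-section extends beyond the z = 8.28 cross-section by about 38.25 mm².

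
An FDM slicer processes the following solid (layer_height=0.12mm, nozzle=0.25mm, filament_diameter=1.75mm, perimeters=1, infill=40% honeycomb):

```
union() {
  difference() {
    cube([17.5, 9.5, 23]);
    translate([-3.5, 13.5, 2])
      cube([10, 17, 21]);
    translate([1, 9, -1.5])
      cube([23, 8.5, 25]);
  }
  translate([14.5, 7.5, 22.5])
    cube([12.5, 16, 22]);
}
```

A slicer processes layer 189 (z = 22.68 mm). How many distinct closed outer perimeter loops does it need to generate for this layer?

At z = 22.68 mm: the 17.5×9.5 cube contributes its full rectangle; the cube at (-3.5, 13.5) is present — its section is the full 10×17 rectangle; the cube at (1, 9) is present — its section is the full 23×8.5 rectangle; Subtracting the remaining from the first: starting from the 17.5×9.5 cube, the 10×17 cube at (-3.5, 13.5) misses the remaining region (no effect); the 23×8.5 cube at (1, 9) partially overlaps it — only the 8.25 mm² overlap (of its 195.50 mm²) is removed, clipping the outline — 1 connected region; the cube at (14.5, 7.5) (footprint 12.5×16) is included at this height; Combining (union): the regions partially overlap (shared area 4.50 mm²), so overlapping operands fuse into one piece — 1 connected region. The result has 1 disconnected region.

1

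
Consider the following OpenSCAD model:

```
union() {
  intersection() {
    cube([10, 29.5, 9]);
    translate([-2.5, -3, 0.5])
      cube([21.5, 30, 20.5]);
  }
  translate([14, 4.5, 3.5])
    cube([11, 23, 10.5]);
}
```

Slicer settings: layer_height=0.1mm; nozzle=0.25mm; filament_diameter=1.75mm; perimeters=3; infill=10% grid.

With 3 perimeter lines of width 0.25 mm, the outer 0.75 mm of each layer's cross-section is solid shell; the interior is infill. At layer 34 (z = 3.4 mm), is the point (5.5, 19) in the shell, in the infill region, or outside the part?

infill

At z = 3.4 mm: the cube (footprint 10×29.5) is included at this height; the cube at (-2.5, -3) (footprint 21.5×30) is included at this height; Taking the intersection: the 21.5×30 cube at (-2.5, -3) partially overlaps the 10×29.5 cube; clipping to the common part keeps 270.00 mm² — 1 connected region; the cube at (14, 4.5) is absent (z outside [3.5, 14]); Merging all regions: only that combined region is present, so the union is just that shape — 1 connected region. Overall, the cross-section is a single solid region. The nearest boundary edge runs (10.00, 27.00)→(10.00, 0.00); distance from the point to it = 4.50 mm. The point is inside the cross-section and 4.50 mm from the nearest boundary — more than the 0.75 mm shell width (3 × 0.25), so it's in the infill interior.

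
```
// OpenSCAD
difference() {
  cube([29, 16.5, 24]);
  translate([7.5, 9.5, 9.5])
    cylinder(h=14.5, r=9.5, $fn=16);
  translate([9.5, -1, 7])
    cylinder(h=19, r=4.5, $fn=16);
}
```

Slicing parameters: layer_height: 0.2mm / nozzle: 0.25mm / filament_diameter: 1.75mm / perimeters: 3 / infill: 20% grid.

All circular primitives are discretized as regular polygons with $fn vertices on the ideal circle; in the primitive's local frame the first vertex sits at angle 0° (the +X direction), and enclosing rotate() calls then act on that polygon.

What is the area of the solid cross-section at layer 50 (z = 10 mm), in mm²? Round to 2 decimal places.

At z = 10 mm: the cube (footprint 29×16.5) is included at this height (area 478.50 mm²); the cylinder at (7.5, 9.5): section is a regular 16-gon, circumradius r=9.5 (area = (16/2)·9.500²·sin(360°/16) = 276.30 mm²); the r=4.5 cylinder at (9.5, -1) contributes a regular 16-gon of circumradius 4.5 (area = (16/2)·4.500²·sin(360°/16) = 61.99 mm²); Subtracting the remaining from the first: starting from the 29×16.5 cube (478.50 mm²), the r=9.5 cylinder at (7.5, 9.5) partially overlaps it — only the 241.67 mm² overlap (of its 276.30 mm²) is removed, clipping the outline; the r=4.5 cylinder at (9.5, -1) partially overlaps it — only the 5.16 mm² overlap (of its 61.99 mm²) is removed, clipping the outline — area = 231.66 mm². Overall, the cross-section has 3 separate islands. Net area = 231.66 mm².

231.66 mm²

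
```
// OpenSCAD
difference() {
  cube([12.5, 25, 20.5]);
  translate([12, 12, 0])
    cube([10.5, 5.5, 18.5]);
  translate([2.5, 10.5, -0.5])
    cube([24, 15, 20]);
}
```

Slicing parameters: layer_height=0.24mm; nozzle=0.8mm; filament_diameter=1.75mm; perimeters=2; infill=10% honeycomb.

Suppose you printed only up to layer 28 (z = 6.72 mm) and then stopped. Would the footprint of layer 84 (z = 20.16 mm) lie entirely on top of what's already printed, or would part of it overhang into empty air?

Compare the two slices. At z = 6.72: the cube is present — its section is the full 12.5×25 rectangle (area 312.50 mm²); the cube at (12, 12) is present — its section is the full 10.5×5.5 rectangle (area 57.75 mm²); the cube at (2.5, 10.5) is present — its section is the full 24×15 rectangle (area 360.00 mm²); After the difference (first − rest): starting from the 12.5×25 cube (312.50 mm²), the 10.5×5.5 cube at (12, 12) partially overlaps it — only the 2.75 mm² overlap (of its 57.75 mm²) is removed, clipping the outline; the 24×15 cube at (2.5, 10.5) partially overlaps it — only the 142.25 mm² overlap (of its 360.00 mm²) is removed, clipping the outline — area = 167.50 mm². At z = 20.16: the cube (footprint 12.5×25) is included at this height (area 312.50 mm²); the cube at (12, 12) is absent (z outside [0, 18.5]); the cube at (2.5, 10.5) is absent (z outside [-0.5, 19.5]); After the difference (first − rest): none of the subtracted shapes is present at this height, so the 12.5×25 cube is unchanged — area = 312.50 mm². Checking containment: at z = 20.16 the cross-section extends beyond the z = 6.72 cross-section by about 145.00 mm².

part overhangs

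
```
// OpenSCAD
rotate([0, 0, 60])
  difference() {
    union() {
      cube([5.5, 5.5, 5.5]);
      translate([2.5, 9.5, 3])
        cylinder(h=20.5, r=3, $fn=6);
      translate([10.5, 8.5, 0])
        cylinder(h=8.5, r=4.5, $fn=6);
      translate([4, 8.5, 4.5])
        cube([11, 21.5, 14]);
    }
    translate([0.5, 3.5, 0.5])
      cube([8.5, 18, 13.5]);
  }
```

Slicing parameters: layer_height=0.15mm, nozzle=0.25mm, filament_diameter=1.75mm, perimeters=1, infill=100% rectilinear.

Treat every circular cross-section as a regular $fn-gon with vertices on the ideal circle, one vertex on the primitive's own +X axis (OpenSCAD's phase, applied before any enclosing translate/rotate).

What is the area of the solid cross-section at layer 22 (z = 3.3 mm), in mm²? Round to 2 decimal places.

59.98 mm²

At z = 3.3 mm: the 5.5×5.5 cube contributes its full rectangle (area 30.25 mm²); the r=3 cylinder at (2.5, 9.5) contributes a regular 6-gon of circumradius 3 (area = (6/2)·3.000²·sin(360°/6) = 23.38 mm²); the r=4.5 cylinder at (10.5, 8.5) gives a regular 6-gon of circumradius 4.5 (constant along its height) (area = (6/2)·4.500²·sin(360°/6) = 52.61 mm²); the cube at (4, 8.5) does not reach this height (z outside [4.5, 18.5]); Merging all regions: the 3 present regions are separate (no shared area or edge), so areas and boundary lengths simply add and each stays a separate island — area = 106.24 mm²; the 8.5×18 cube at (0.5, 3.5) contributes its full rectangle (area 153.00 mm²); Subtracting the remaining from the first: starting from that combined region (106.24 mm²), the 8.5×18 cube at (0.5, 3.5) partially overlaps it — only the 46.26 mm² overlap (of its 153.00 mm²) is removed, clipping the outline — area = 59.98 mm²; (rotated 60° about Z; rotation is an isometry so areas/perimeters/island counts are preserved). Overall, the cross-section has 3 separate islands. Net area = 59.98 mm².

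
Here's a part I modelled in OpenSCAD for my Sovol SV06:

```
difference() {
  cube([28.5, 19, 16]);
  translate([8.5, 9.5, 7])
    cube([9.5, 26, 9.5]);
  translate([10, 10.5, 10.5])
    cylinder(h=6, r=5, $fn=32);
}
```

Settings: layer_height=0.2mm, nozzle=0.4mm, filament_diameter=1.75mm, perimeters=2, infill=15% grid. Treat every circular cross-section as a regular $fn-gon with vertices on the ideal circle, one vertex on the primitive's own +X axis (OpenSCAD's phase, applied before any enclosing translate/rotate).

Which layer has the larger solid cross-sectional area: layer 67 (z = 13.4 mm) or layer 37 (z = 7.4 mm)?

Layer 67 (z = 13.4): the cube (footprint 28.5×19) is included at this height (area 541.50 mm²); the 9.5×26 cube at (8.5, 9.5) contributes its full rectangle (area 247.00 mm²); the r=5 cylinder at (10, 10.5) gives a regular 32-gon of circumradius 5 (constant along its height) (area = (32/2)·5.000²·sin(360°/32) = 78.04 mm²); After the difference (first − rest): starting from the 28.5×19 cube (541.50 mm²), the 9.5×26 cube at (8.5, 9.5) partially overlaps it — only the 90.25 mm² overlap (of its 247.00 mm²) is removed, clipping the outline; the r=5 cylinder at (10, 10.5) partially overlaps it — only the 44.72 mm² overlap (of its 78.04 mm²) is removed, clipping the outline — area = 406.53 mm². So its area = 406.53 mm². Layer 37 (z = 7.4): the cube is present — its section is the full 28.5×19 rectangle (area 541.50 mm²); the 9.5×26 cube at (8.5, 9.5) contributes its full rectangle (area 247.00 mm²); the cylinder at (10, 10.5) is absent (z outside [10.5, 16.5]); Taking the first minus the rest: starting from the 28.5×19 cube (541.50 mm²), the 9.5×26 cube at (8.5, 9.5) partially overlaps it — only the 90.25 mm² overlap (of its 247.00 mm²) is removed, clipping the outline — area = 451.25 mm². So its area = 451.25 mm². Layer 37 is larger (451.25 vs 406.53 mm²).

layer 37 (z = 7.4 mm)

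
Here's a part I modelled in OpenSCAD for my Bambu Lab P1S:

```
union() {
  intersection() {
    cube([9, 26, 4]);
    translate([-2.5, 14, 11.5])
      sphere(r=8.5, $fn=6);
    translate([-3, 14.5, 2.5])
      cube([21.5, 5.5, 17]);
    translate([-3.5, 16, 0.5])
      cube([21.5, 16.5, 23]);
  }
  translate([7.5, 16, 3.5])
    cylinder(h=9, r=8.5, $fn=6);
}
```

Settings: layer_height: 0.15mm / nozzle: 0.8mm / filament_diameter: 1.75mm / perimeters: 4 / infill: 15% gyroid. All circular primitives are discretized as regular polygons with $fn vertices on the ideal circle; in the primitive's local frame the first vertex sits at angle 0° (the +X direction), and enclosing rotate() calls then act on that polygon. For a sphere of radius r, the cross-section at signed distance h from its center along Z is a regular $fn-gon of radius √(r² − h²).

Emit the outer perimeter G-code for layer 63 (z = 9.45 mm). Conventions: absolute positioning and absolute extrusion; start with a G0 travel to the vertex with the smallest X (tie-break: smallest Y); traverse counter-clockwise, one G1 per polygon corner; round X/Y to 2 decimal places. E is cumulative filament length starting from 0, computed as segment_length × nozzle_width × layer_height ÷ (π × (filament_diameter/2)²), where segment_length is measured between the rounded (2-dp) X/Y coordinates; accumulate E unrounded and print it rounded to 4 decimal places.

G0 X-1.00 Y16.00 Z9.45
G1 X3.25 Y8.64 E0.4240
G1 X11.75 Y8.64 E0.8481
G1 X16.00 Y16.00 E1.2721
G1 X11.75 Y23.36 E1.6961
G1 X3.25 Y23.36 E2.1202
G1 X-1.00 Y16.00 E2.5442

At z = 9.45 mm: the cube does not reach this height (z outside [0, 4]); the r=8.5 sphere at (-2.5, 14) contributes a regular 6-gon of circumradius √(8.5²−2.05²) = 8.249; the cube at (-3, 14.5) is present — its section is the full 21.5×5.5 rectangle; the cube at (-3.5, 16) is present — its section is the full 21.5×16.5 rectangle; Keeping only the common overlap: at least one operand is absent at this height, so nothing remains; the cylinder at (7.5, 16): section is a regular 6-gon, circumradius r=8.5; Taking the union: only the r=8.5 cylinder at (7.5, 16) is present, so the union is just that shape — 1 connected region. The outline is a single polygon with 6 vertices. Extrusion per mm of travel: 0.8 × 0.15 / (π × 0.875²) = 0.049890. Accumulating E over each segment gives final E = 2.5442.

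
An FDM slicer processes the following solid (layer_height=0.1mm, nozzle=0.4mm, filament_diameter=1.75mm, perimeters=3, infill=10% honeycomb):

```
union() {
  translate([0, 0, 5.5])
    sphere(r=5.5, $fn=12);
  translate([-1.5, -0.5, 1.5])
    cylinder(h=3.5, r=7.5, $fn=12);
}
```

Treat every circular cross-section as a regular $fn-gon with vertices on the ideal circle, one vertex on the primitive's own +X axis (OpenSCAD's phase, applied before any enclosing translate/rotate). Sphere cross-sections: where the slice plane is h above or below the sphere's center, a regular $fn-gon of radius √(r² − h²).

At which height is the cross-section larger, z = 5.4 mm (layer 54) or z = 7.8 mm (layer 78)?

layer 54 (z = 5.4 mm)

Layer 54 (z = 5.4): the sphere: section is a regular 12-gon, circumradius = √(r²−h²) = √(5.5²−0.1²) = 5.499 (area = (12/2)·5.499²·sin(360°/12) = 90.72 mm²); the cylinder at (-1.5, -0.5) is absent (z outside [1.5, 5]); Combining (union): only the r=5.5 sphere is present, so the union is just that shape — area = 90.72 mm². So its area = 90.72 mm². Layer 78 (z = 7.8): the r=5.5 sphere slices to a regular 12-gon of circumradius 4.996 (√(r²−h²) with h=2.3 from center) (area = (12/2)·4.996²·sin(360°/12) = 74.88 mm²); the cylinder at (-1.5, -0.5) does not reach this height (z outside [1.5, 5]); Combining (union): only the r=5.5 sphere is present, so the union is just that shape — area = 74.88 mm². So its area = 74.88 mm². Layer 54 is larger (90.72 vs 74.88 mm²).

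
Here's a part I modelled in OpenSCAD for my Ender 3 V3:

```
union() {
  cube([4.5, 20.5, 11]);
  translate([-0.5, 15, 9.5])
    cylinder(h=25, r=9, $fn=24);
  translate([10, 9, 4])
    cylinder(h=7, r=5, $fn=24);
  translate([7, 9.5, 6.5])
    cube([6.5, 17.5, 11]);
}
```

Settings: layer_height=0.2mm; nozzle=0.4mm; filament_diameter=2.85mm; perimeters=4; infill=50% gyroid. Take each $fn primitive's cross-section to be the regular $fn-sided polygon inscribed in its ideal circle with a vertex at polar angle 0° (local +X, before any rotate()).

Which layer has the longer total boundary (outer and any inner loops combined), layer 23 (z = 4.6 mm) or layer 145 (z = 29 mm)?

layer 23 (z = 4.6 mm)

Layer 23 (z = 4.6): the cube is present — its section is the full 4.5×20.5 rectangle (perimeter 50.00 mm); the cylinder at (-0.5, 15) does not reach this height (z outside [9.5, 34.5]); the cylinder at (10, 9): section is a regular 24-gon, circumradius r=5 (perimeter = 2·24·5.000·sin(180°/24) = 31.33 mm); the cube at (7, 9.5) is absent (z outside [6.5, 17.5]); Combining (union): the 2 present regions are separate (no shared area or edge), so areas and boundary lengths simply add and each stays a separate island — boundary = 81.33 mm. So its perimeter = 81.33 mm. Layer 145 (z = 29): the cube does not reach this height (z outside [0, 11]); the cylinder at (-0.5, 15): section is a regular 24-gon, circumradius r=9 (perimeter = 2·24·9.000·sin(180°/24) = 56.39 mm); the cylinder at (10, 9) is absent (z outside [4, 11]); the cube at (7, 9.5) is absent (z outside [6.5, 17.5]); Combining (union): only the r=9 cylinder at (-0.5, 15) is present, so the union is just that shape — boundary = 56.39 mm. So its perimeter = 56.39 mm. Layer 23 is larger (81.33 vs 56.39 mm).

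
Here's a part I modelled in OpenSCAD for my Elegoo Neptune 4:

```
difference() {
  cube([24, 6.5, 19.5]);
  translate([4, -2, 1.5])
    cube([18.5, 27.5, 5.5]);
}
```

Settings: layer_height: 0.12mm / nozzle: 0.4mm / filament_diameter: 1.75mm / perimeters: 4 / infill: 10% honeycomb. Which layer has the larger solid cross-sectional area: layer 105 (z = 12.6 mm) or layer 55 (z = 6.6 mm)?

layer 105 (z = 12.6 mm)

Layer 105 (z = 12.6): the 24×6.5 cube contributes its full rectangle (area 156.00 mm²); the cube at (4, -2) does not reach this height (z outside [1.5, 7]); After the difference (first − rest): none of the subtracted shapes is present at this height, so the 24×6.5 cube is unchanged — area = 156.00 mm². So its area = 156.00 mm². Layer 55 (z = 6.6): the cube is present — its section is the full 24×6.5 rectangle (area 156.00 mm²); the 18.5×27.5 cube at (4, -2) contributes its full rectangle (area 508.75 mm²); Taking the first minus the rest: starting from the 24×6.5 cube (156.00 mm²), the 18.5×27.5 cube at (4, -2) partially overlaps it — only the 120.25 mm² overlap (of its 508.75 mm²) is removed, clipping the outline — area = 35.75 mm². So its area = 35.75 mm². Layer 105 is larger (156.00 vs 35.75 mm²).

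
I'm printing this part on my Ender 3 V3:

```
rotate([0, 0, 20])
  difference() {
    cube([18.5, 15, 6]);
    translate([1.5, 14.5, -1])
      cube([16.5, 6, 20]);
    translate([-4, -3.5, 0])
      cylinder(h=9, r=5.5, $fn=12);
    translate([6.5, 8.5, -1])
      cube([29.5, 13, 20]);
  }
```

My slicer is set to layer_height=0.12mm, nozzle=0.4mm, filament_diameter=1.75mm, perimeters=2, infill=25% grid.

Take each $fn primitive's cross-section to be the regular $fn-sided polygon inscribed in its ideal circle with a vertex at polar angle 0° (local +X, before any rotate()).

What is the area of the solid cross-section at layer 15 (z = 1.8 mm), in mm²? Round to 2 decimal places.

At z = 1.8 mm: the 18.5×15 cube contributes its full rectangle (area 277.50 mm²); the 16.5×6 cube at (1.5, 14.5) contributes its full rectangle (area 99.00 mm²); the cylinder at (-4, -3.5): section is a regular 12-gon, circumradius r=5.5 (area = (12/2)·5.500²·sin(360°/12) = 90.75 mm²); the cube at (6.5, 8.5) (footprint 29.5×13) is included at this height (area 383.50 mm²); Taking the first minus the rest: starting from the 18.5×15 cube (277.50 mm²), the 16.5×6 cube at (1.5, 14.5) partially overlaps it — only the 8.25 mm² overlap (of its 99.00 mm²) is removed, clipping the outline; the r=5.5 cylinder at (-4, -3.5) partially overlaps it — only the 0.00 mm² overlap (of its 90.75 mm²) is removed, clipping the outline; the 29.5×13 cube at (6.5, 8.5) partially overlaps it — only the 72.25 mm² overlap (of its 383.50 mm²) is removed, clipping the outline — area = 197.00 mm²; (whole slice rotated 20° about Z — lengths, areas and connectivity unchanged). Overall, the cross-section is a single solid region. Net area = 197.00 mm².

197.00 mm²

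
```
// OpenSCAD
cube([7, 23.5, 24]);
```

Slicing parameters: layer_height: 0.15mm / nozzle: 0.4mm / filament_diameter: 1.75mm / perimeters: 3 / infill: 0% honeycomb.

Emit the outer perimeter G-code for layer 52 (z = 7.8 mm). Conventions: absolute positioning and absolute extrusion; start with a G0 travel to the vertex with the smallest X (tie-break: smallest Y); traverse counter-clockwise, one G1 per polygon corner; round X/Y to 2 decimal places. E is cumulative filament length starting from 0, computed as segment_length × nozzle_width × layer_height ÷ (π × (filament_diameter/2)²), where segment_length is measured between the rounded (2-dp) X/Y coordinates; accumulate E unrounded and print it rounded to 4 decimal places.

At z = 7.8 mm: the cube is present — its section is the full 7×23.5 rectangle. The outline is a single polygon with 4 vertices. Extrusion per mm of travel: 0.4 × 0.15 / (π × 0.875²) = 0.024945. Accumulating E over each segment gives final E = 1.5217.

G0 X0.00 Y0.00 Z7.80
G1 X7.00 Y0.00 E0.1746
G1 X7.00 Y23.50 E0.7608
G1 X0.00 Y23.50 E0.9354
G1 X0.00 Y0.00 E1.5217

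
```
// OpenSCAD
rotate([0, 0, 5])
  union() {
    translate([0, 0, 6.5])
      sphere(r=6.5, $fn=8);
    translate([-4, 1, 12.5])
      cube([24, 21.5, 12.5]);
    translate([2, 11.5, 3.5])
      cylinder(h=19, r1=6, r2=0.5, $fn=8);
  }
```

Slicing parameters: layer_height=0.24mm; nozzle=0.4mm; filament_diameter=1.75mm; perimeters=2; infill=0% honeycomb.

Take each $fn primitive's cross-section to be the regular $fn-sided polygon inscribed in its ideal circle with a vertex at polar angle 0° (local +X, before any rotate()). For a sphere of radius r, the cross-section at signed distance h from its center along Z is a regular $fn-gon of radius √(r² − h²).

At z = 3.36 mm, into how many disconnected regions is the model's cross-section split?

At z = 3.36 mm: the r=6.5 sphere slices to a regular 8-gon of circumradius 5.691 (√(r²−h²) with h=3.14 from center); the cube at (-4, 1) does not reach this height (z outside [12.5, 25]); the cone at (2, 11.5) is absent (z outside [3.5, 22.5]); Combining (union): only the r=6.5 sphere is present, so the union is just that shape — 1 connected region; (rotated 5° about Z; rotation is an isometry so areas/perimeters/island counts are preserved). The result has 1 disconnected region.

1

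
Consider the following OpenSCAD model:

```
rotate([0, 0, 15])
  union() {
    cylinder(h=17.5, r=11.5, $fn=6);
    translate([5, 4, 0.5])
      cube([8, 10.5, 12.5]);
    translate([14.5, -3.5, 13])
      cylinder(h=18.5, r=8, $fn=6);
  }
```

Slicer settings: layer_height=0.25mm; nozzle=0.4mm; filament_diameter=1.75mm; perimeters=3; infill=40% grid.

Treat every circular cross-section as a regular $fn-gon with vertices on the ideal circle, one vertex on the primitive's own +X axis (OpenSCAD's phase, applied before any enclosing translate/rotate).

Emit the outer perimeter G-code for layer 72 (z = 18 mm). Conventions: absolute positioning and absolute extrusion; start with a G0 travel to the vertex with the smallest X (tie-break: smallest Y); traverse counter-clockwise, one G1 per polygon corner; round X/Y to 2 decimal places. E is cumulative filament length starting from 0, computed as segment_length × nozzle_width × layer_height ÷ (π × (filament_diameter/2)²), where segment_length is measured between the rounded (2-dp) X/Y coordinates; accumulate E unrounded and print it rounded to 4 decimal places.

At z = 18 mm: the cylinder does not reach this height (z outside [0, 17.5]); the cube at (5, 4) is absent (z outside [0.5, 13]); the r=8 cylinder at (14.5, -3.5) contributes a regular 6-gon of circumradius 8; Merging all regions: only the r=8 cylinder at (14.5, -3.5) is present, so the union is just that shape — 1 connected region; (whole slice rotated 15° about Z — lengths, areas and connectivity unchanged). The outline is a single polygon with 6 vertices. Extrusion per mm of travel: 0.4 × 0.25 / (π × 0.875²) = 0.041575. Accumulating E over each segment gives final E = 1.9961.

G0 X7.18 Y-1.70 Z18.00
G1 X12.84 Y-7.36 E0.3328
G1 X20.57 Y-5.28 E0.6656
G1 X22.64 Y2.44 E0.9979
G1 X16.98 Y8.10 E1.3307
G1 X9.25 Y6.03 E1.6634
G1 X7.18 Y-1.70 E1.9961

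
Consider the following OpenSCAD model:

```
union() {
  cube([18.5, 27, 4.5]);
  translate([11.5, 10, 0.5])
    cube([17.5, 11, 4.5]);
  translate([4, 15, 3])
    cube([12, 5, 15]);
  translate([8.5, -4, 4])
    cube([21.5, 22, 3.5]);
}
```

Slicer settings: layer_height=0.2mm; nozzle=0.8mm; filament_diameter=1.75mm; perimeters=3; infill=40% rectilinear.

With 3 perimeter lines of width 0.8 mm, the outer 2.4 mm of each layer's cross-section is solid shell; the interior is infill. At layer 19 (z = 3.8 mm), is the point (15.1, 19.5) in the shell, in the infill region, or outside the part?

infill

At z = 3.8 mm: the cube (footprint 18.5×27) is included at this height; the cube at (11.5, 10) is present — its section is the full 17.5×11 rectangle; the cube at (4, 15) is present — its section is the full 12×5 rectangle; the cube at (8.5, -4) is not intersected at this z (z outside [4, 7.5]); Merging all regions: the regions partially overlap (shared area 137.00 mm²), so overlapping operands fuse into one piece — 1 connected region. Overall, the cross-section is a single solid region. The nearest boundary edge runs (18.50, 27.00)→(18.50, 21.00); distance from the point to it = 3.72 mm. The point is inside the cross-section and 3.72 mm from the nearest boundary — more than the 2.4 mm shell width (3 × 0.8), so it's in the infill interior.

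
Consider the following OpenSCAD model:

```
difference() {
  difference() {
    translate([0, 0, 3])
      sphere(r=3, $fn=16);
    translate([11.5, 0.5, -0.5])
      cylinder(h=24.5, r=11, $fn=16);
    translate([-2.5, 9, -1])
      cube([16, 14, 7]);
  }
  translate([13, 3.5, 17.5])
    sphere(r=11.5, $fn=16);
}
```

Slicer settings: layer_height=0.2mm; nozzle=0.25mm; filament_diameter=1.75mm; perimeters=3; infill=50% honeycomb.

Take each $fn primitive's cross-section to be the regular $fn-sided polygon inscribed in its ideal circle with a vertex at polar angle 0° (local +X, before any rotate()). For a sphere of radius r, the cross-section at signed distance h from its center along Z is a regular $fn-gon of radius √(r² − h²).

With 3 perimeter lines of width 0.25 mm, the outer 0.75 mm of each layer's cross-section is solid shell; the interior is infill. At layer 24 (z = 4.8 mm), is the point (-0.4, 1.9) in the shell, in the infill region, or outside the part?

shell

At z = 4.8 mm: the r=3 sphere slices to a regular 16-gon of circumradius 2.400 (√(r²−h²) with h=1.8 from center); the r=11 cylinder at (11.5, 0.5) contributes a regular 16-gon of circumradius 11; the cube at (-2.5, 9) (footprint 16×14) is included at this height; After the difference (first − rest): starting from the r=3 sphere, the r=11 cylinder at (11.5, 0.5) partially overlaps it — only the 5.41 mm² overlap (of its 370.44 mm²) is removed, clipping the outline; the 16×14 cube at (-2.5, 9) misses the remaining region (no effect) — 1 connected region; the sphere at (13, 3.5) is absent (|z−center|=12.700 > r=11.5); Subtracting the remaining from the first: none of the subtracted shapes is present at this height, so the result so far is unchanged — 1 connected region. Overall, the cross-section is a single solid region. The nearest boundary edge runs (-0.92, 2.22)→(0.00, 2.40); distance from the point to it = 0.41 mm. The point is inside the cross-section, 0.41 mm from the nearest boundary — within the 0.75 mm shell band (3 × 0.25).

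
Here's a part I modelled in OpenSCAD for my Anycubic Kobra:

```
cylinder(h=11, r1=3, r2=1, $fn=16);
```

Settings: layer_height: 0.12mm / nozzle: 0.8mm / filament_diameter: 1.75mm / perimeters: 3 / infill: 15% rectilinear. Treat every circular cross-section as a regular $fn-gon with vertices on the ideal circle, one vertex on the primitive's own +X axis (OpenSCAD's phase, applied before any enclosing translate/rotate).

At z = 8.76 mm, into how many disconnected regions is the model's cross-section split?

1

At z = 8.76 mm: the cone: at t=0.796 of its height the radius interpolates to r₁+(r₂−r₁)t = 1.407, giving a regular 16-gon of that circumradius. The result has 1 disconnected region.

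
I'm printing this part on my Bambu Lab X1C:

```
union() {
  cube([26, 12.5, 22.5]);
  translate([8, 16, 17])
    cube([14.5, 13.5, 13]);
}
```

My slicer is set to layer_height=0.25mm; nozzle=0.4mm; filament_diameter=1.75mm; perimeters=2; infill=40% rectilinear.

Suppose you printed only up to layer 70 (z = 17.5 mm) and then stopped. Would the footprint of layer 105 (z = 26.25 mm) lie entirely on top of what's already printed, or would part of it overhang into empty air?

Compare the two slices. At z = 17.5: the cube (footprint 26×12.5) is included at this height (area 325.00 mm²); the cube at (8, 16) (footprint 14.5×13.5) is included at this height (area 195.75 mm²); Combining (union): the 2 present regions are separate (no shared area or edge), so areas and boundary lengths simply add and each stays a separate island — area = 520.75 mm². At z = 26.25: the cube is absent (z outside [0, 22.5]); the cube at (8, 16) is present — its section is the full 14.5×13.5 rectangle (area 195.75 mm²); Combining (union): only the 14.5×13.5 cube at (8, 16) is present, so the union is just that shape — area = 195.75 mm². Checking containment: the cross-section at z = 26.25 is a subset of the cross-section at z = 17.5.

entirely on top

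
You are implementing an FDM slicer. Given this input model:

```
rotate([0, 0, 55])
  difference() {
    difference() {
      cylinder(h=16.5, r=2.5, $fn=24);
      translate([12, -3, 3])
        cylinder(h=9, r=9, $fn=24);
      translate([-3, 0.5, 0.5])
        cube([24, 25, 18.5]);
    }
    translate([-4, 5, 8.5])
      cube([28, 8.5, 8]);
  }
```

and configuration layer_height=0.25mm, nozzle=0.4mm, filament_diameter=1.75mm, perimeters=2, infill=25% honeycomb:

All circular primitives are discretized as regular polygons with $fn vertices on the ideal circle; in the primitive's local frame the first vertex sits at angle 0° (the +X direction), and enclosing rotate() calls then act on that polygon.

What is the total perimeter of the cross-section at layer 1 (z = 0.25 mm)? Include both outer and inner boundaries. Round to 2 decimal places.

At z = 0.25 mm: the cylinder: section is a regular 24-gon, circumradius r=2.5 (perimeter = 2·24·2.500·sin(180°/24) = 15.66 mm); the cylinder at (12, -3) does not reach this height (z outside [3, 12]); the cube at (-3, 0.5) is absent (z outside [0.5, 19]); Subtracting the remaining from the first: none of the subtracted shapes is present at this height, so the r=2.5 cylinder is unchanged — boundary = 15.66 mm; the cube at (-4, 5) is not intersected at this z (z outside [8.5, 16.5]); Subtracting the remaining from the first: none of the subtracted shapes is present at this height, so the result so far is unchanged — boundary = 15.66 mm; (whole slice rotated 55° about Z — lengths, areas and connectivity unchanged). Overall, the cross-section is a single solid region. Total boundary length (outer) = 15.66 mm.

15.66 mm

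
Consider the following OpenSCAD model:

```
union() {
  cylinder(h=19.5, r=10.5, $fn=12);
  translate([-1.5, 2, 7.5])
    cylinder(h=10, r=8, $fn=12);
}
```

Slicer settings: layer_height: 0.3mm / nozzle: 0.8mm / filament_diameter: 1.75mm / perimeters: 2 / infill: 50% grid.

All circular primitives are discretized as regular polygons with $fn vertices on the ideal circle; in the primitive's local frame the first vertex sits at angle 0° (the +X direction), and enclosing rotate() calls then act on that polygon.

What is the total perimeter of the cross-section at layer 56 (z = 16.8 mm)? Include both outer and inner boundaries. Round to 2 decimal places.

65.25 mm

At z = 16.8 mm: the r=10.5 cylinder contributes a regular 12-gon of circumradius 10.5 (perimeter = 2·12·10.500·sin(180°/12) = 65.22 mm); the cylinder at (-1.5, 2): section is a regular 12-gon, circumradius r=8 (perimeter = 2·12·8.000·sin(180°/12) = 49.69 mm); Merging all regions: the regions partially overlap (shared area 191.75 mm²), so the edge portions inside another operand are dropped and the merged outline is re-measured after clipping — boundary = 65.25 mm. Overall, the cross-section is a single solid region. Total boundary length (outer) = 65.25 mm.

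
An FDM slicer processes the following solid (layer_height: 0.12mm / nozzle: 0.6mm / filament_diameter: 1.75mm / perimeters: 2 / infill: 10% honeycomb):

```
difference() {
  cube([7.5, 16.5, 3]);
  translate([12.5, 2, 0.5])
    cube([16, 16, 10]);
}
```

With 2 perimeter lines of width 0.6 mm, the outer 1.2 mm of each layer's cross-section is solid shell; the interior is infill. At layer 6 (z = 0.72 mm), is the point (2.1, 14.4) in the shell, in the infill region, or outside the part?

infill

At z = 0.72 mm: the cube is present — its section is the full 7.5×16.5 rectangle; the 16×16 cube at (12.5, 2) contributes its full rectangle; Taking the first minus the rest: starting from the 7.5×16.5 cube, the 16×16 cube at (12.5, 2) misses the remaining region (no effect) — 1 connected region. Overall, the cross-section is a single solid region. The nearest boundary edge runs (0.00, 16.50)→(7.50, 16.50); distance from the point to it = 2.10 mm. The point is inside the cross-section and 2.10 mm from the nearest boundary — more than the 1.2 mm shell width (2 × 0.6), so it's in the infill interior.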